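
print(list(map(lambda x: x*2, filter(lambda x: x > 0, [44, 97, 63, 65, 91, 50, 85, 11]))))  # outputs [88, 194, 126, 130, 182, 100, 170, 22]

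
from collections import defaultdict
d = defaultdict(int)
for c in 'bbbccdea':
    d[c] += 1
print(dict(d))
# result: {'b': 3, 'c': 2, 'd': 1, 'e': 1, 'a': 1}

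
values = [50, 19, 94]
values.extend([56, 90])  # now [50, 19, 94, 56, 90]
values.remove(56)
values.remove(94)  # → [50, 19, 90]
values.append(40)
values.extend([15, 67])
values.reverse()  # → [67, 15, 40, 90, 19, 50]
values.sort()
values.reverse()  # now [90, 67, 50, 40, 19, 15]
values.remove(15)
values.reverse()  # [19, 40, 50, 67, 90]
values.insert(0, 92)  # [92, 19, 40, 50, 67, 90]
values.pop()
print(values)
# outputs [92, 19, 40, 50, 67]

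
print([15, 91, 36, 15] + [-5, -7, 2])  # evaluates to [15, 91, 36, 15, -5, -7, 2]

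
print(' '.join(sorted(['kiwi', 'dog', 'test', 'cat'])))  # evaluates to cat dog kiwi test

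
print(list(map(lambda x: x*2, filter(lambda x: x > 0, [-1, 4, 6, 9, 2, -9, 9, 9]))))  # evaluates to [8, 12, 18, 4, 18, 18]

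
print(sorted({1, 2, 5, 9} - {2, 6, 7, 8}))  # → [1, 5, 9]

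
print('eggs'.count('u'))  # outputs 0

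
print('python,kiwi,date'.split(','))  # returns ['python', 'kiwi', 'date']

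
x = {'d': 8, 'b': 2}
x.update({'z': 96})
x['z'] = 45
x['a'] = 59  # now {'d': 8, 'b': 2, 'z': 45, 'a': 59}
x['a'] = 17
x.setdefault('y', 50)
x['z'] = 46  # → {'d': 8, 'b': 2, 'z': 46, 'a': 17, 'y': 50}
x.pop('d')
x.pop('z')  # 46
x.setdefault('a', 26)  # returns 17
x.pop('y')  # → 50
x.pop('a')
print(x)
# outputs {'b': 2}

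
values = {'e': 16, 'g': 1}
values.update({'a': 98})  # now {'e': 16, 'g': 1, 'a': 98}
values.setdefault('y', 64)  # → 64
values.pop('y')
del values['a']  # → {'e': 16, 'g': 1}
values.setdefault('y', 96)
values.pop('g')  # 1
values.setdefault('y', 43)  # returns 96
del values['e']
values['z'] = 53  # {'y': 96, 'z': 53}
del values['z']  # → {'y': 96}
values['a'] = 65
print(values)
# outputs {'y': 96, 'a': 65}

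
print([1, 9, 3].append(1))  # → None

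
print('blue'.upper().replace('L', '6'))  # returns B6UE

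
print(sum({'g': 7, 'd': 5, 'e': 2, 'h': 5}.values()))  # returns 19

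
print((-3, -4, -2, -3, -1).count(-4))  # 1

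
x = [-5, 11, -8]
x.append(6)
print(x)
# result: [-5, 11, -8, 6]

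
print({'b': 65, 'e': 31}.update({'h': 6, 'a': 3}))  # None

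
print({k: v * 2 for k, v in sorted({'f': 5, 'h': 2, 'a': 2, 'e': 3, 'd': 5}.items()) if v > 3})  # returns {'d': 10, 'f': 10}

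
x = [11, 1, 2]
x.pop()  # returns 2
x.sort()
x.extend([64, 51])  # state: [1, 11, 64, 51]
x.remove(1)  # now [11, 64, 51]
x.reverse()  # [51, 64, 11]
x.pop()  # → 11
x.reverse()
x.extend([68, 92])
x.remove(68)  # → [64, 51, 92]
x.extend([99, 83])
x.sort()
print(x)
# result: [51, 64, 83, 92, 99]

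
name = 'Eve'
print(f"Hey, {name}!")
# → Hey, Eve!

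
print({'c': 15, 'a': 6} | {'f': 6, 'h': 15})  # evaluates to {'c': 15, 'a': 6, 'f': 6, 'h': 15}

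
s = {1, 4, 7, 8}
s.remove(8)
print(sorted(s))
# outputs [1, 4, 7]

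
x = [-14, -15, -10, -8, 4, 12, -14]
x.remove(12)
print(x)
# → [-14, -15, -10, -8, 4, -14]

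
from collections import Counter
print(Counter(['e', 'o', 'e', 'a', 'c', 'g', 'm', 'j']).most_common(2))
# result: [('e', 2), ('o', 1)]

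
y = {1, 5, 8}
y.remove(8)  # {1, 5}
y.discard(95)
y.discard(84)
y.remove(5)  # {1}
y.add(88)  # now {1, 88}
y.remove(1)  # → {88}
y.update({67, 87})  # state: {67, 87, 88}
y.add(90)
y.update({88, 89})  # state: {67, 87, 88, 89, 90}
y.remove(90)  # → {67, 87, 88, 89}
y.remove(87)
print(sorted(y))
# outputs [67, 88, 89]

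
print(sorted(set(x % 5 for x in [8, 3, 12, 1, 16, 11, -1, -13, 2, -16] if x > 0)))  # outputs [1, 2, 3]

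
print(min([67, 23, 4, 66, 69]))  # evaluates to 4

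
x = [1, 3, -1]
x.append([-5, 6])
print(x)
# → [1, 3, -1, [-5, 6]]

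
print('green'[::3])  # ge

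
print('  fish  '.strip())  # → fish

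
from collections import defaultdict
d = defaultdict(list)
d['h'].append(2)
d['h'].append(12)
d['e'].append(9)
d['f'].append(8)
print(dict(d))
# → {'h': [2, 12], 'e': [9], 'f': [8]}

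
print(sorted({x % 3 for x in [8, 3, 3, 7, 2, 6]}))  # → [0, 1, 2]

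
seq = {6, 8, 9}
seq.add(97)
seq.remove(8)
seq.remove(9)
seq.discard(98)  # {6, 97}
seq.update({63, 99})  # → {6, 63, 97, 99}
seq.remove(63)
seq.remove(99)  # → {6, 97}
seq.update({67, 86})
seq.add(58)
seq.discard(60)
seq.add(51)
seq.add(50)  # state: {6, 50, 51, 58, 67, 86, 97}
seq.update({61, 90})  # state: {6, 50, 51, 58, 61, 67, 86, 90, 97}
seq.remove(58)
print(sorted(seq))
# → [6, 50, 51, 61, 67, 86, 90, 97]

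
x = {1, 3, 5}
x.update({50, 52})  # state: {1, 3, 5, 50, 52}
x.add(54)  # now {1, 3, 5, 50, 52, 54}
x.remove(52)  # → {1, 3, 5, 50, 54}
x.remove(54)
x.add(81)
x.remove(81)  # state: {1, 3, 5, 50}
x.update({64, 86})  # {1, 3, 5, 50, 64, 86}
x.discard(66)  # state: {1, 3, 5, 50, 64, 86}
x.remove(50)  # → {1, 3, 5, 64, 86}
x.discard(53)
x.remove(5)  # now {1, 3, 64, 86}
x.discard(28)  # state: {1, 3, 64, 86}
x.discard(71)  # {1, 3, 64, 86}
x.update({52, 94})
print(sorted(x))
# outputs [1, 3, 52, 64, 86, 94]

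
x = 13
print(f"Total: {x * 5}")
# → Total: 65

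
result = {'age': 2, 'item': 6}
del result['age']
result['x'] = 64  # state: {'item': 6, 'x': 64}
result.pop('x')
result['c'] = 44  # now {'item': 6, 'c': 44}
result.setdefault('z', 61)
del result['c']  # {'item': 6, 'z': 61}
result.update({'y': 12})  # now {'item': 6, 'z': 61, 'y': 12}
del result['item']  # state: {'z': 61, 'y': 12}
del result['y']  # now {'z': 61}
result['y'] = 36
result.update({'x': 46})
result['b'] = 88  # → {'z': 61, 'y': 36, 'x': 46, 'b': 88}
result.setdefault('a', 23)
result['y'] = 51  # {'z': 61, 'y': 51, 'x': 46, 'b': 88, 'a': 23}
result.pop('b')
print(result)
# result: {'z': 61, 'y': 51, 'x': 46, 'a': 23}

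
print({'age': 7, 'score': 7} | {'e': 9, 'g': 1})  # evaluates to {'age': 7, 'score': 7, 'e': 9, 'g': 1}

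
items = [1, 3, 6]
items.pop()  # 6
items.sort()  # [1, 3]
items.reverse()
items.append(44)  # [3, 1, 44]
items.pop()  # 44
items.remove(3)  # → [1]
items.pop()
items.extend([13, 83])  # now [13, 83]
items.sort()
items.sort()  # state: [13, 83]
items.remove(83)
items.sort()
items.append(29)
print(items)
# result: [13, 29]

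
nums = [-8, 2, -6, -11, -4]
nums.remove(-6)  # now [-8, 2, -11, -4]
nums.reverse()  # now [-4, -11, 2, -8]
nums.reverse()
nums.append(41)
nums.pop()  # 41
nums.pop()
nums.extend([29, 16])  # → [-8, 2, -11, 29, 16]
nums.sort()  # [-11, -8, 2, 16, 29]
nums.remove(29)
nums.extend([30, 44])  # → [-11, -8, 2, 16, 30, 44]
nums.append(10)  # [-11, -8, 2, 16, 30, 44, 10]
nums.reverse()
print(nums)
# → [10, 44, 30, 16, 2, -8, -11]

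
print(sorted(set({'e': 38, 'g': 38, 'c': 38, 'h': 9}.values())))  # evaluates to [9, 38]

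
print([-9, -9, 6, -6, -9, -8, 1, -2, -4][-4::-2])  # [-8, -6, -9]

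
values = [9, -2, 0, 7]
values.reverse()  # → [7, 0, -2, 9]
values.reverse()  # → [9, -2, 0, 7]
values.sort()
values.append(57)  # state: [-2, 0, 7, 9, 57]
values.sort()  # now [-2, 0, 7, 9, 57]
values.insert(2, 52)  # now [-2, 0, 52, 7, 9, 57]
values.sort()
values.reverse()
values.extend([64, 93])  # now [57, 52, 9, 7, 0, -2, 64, 93]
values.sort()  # [-2, 0, 7, 9, 52, 57, 64, 93]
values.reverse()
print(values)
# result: [93, 64, 57, 52, 9, 7, 0, -2]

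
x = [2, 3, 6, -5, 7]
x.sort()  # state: [-5, 2, 3, 6, 7]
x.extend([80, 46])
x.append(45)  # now [-5, 2, 3, 6, 7, 80, 46, 45]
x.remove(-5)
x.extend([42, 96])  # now [2, 3, 6, 7, 80, 46, 45, 42, 96]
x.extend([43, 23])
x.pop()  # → 23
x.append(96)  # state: [2, 3, 6, 7, 80, 46, 45, 42, 96, 43, 96]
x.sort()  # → [2, 3, 6, 7, 42, 43, 45, 46, 80, 96, 96]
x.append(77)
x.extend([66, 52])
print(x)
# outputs [2, 3, 6, 7, 42, 43, 45, 46, 80, 96, 96, 77, 66, 52]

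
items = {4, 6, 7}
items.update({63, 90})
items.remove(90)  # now {4, 6, 7, 63}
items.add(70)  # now {4, 6, 7, 63, 70}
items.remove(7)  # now {4, 6, 63, 70}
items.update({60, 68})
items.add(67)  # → {4, 6, 60, 63, 67, 68, 70}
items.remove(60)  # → {4, 6, 63, 67, 68, 70}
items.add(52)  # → {4, 6, 52, 63, 67, 68, 70}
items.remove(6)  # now {4, 52, 63, 67, 68, 70}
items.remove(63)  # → {4, 52, 67, 68, 70}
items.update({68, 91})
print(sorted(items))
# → [4, 52, 67, 68, 70, 91]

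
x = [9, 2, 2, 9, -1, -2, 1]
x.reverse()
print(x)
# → [1, -2, -1, 9, 2, 2, 9]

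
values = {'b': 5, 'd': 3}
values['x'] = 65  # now {'b': 5, 'd': 3, 'x': 65}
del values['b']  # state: {'d': 3, 'x': 65}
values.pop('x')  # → 65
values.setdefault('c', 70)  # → 70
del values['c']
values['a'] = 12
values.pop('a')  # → 12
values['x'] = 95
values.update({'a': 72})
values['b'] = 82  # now {'d': 3, 'x': 95, 'a': 72, 'b': 82}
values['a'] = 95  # {'d': 3, 'x': 95, 'a': 95, 'b': 82}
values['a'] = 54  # {'d': 3, 'x': 95, 'a': 54, 'b': 82}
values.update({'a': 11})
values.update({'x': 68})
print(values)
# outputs {'d': 3, 'x': 68, 'a': 11, 'b': 82}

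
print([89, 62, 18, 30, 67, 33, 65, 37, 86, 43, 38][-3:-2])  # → [86]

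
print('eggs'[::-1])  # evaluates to sgge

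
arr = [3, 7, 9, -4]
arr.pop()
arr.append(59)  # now [3, 7, 9, 59]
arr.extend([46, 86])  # [3, 7, 9, 59, 46, 86]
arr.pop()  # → 86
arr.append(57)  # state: [3, 7, 9, 59, 46, 57]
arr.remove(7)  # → [3, 9, 59, 46, 57]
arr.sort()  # [3, 9, 46, 57, 59]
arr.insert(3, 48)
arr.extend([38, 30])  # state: [3, 9, 46, 48, 57, 59, 38, 30]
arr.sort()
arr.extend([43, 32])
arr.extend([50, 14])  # [3, 9, 30, 38, 46, 48, 57, 59, 43, 32, 50, 14]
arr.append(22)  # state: [3, 9, 30, 38, 46, 48, 57, 59, 43, 32, 50, 14, 22]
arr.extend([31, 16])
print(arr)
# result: [3, 9, 30, 38, 46, 48, 57, 59, 43, 32, 50, 14, 22, 31, 16]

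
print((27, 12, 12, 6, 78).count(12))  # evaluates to 2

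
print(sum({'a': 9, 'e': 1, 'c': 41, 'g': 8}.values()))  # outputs 59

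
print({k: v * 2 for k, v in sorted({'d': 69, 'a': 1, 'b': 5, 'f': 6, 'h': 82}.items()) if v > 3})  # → {'b': 10, 'd': 138, 'f': 12, 'h': 164}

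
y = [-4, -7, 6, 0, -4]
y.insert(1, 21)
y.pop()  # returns -4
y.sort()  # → [-7, -4, 0, 6, 21]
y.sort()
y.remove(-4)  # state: [-7, 0, 6, 21]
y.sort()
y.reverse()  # [21, 6, 0, -7]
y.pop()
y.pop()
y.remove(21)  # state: [6]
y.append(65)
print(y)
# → [6, 65]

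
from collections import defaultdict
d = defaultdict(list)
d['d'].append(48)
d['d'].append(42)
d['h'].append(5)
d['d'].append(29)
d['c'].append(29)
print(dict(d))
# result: {'d': [48, 42, 29], 'h': [5], 'c': [29]}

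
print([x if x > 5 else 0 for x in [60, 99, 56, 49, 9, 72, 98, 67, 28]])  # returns [60, 99, 56, 49, 9, 72, 98, 67, 28]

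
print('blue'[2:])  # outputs ue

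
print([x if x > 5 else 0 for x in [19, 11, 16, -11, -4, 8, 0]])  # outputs [19, 11, 16, 0, 0, 8, 0]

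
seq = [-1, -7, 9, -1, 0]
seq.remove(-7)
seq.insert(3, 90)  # [-1, 9, -1, 90, 0]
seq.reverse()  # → [0, 90, -1, 9, -1]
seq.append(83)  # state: [0, 90, -1, 9, -1, 83]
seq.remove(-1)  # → [0, 90, 9, -1, 83]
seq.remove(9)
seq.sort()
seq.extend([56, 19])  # [-1, 0, 83, 90, 56, 19]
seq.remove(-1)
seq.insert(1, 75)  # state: [0, 75, 83, 90, 56, 19]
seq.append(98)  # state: [0, 75, 83, 90, 56, 19, 98]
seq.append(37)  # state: [0, 75, 83, 90, 56, 19, 98, 37]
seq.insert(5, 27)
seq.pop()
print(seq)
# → [0, 75, 83, 90, 56, 27, 19, 98]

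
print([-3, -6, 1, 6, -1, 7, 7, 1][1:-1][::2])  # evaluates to [-6, 6, 7]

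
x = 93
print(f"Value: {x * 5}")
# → Value: 465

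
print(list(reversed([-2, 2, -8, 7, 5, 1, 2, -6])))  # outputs [-6, 2, 1, 5, 7, -8, 2, -2]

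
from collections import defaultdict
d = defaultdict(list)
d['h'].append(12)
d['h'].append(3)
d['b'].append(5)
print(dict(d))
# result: {'h': [12, 3], 'b': [5]}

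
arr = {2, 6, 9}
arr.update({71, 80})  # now {2, 6, 9, 71, 80}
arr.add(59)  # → {2, 6, 9, 59, 71, 80}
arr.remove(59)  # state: {2, 6, 9, 71, 80}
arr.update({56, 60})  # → {2, 6, 9, 56, 60, 71, 80}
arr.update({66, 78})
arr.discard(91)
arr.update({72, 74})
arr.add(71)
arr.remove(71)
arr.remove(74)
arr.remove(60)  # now {2, 6, 9, 56, 66, 72, 78, 80}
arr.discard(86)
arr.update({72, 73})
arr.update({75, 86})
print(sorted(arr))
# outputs [2, 6, 9, 56, 66, 72, 73, 75, 78, 80, 86]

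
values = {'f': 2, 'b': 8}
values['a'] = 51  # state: {'f': 2, 'b': 8, 'a': 51}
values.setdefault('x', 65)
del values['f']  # {'b': 8, 'a': 51, 'x': 65}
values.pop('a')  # 51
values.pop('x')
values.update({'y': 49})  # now {'b': 8, 'y': 49}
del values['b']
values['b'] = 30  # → {'y': 49, 'b': 30}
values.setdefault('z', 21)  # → 21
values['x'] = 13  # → {'y': 49, 'b': 30, 'z': 21, 'x': 13}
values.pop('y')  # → 49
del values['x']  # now {'b': 30, 'z': 21}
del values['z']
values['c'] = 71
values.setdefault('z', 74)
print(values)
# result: {'b': 30, 'c': 71, 'z': 74}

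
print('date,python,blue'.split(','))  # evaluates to ['date', 'python', 'blue']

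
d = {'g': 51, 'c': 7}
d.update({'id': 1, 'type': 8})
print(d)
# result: {'g': 51, 'c': 7, 'id': 1, 'type': 8}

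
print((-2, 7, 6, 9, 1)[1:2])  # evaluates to (7,)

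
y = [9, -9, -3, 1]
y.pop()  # 1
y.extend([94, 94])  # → [9, -9, -3, 94, 94]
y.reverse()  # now [94, 94, -3, -9, 9]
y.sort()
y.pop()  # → 94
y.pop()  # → 94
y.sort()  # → [-9, -3, 9]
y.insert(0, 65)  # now [65, -9, -3, 9]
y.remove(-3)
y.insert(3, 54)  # [65, -9, 9, 54]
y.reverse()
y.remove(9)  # [54, -9, 65]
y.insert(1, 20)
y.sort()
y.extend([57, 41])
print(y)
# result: [-9, 20, 54, 65, 57, 41]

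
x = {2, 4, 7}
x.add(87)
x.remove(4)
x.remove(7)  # {2, 87}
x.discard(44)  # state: {2, 87}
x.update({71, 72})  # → {2, 71, 72, 87}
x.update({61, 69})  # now {2, 61, 69, 71, 72, 87}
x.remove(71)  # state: {2, 61, 69, 72, 87}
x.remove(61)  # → {2, 69, 72, 87}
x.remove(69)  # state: {2, 72, 87}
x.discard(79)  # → {2, 72, 87}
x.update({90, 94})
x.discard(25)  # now {2, 72, 87, 90, 94}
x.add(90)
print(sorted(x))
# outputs [2, 72, 87, 90, 94]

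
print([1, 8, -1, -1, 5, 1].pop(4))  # 5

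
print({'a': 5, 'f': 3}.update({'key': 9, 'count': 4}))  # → None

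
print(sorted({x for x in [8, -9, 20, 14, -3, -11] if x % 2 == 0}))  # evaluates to [8, 14, 20]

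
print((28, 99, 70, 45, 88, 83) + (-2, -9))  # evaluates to (28, 99, 70, 45, 88, 83, -2, -9)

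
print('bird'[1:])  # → ird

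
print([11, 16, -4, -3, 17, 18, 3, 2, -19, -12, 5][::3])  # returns [11, -3, 3, -12]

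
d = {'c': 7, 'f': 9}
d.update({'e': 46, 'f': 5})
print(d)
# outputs {'c': 7, 'f': 5, 'e': 46}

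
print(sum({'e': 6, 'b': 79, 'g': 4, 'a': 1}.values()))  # 90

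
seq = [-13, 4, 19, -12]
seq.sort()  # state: [-13, -12, 4, 19]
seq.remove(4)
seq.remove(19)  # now [-13, -12]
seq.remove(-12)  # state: [-13]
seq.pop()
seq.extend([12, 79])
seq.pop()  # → 79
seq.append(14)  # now [12, 14]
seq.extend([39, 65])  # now [12, 14, 39, 65]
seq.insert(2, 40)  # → [12, 14, 40, 39, 65]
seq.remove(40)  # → [12, 14, 39, 65]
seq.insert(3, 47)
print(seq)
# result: [12, 14, 39, 47, 65]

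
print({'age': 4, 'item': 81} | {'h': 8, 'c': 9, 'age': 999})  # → {'age': 999, 'item': 81, 'h': 8, 'c': 9}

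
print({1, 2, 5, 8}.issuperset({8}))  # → True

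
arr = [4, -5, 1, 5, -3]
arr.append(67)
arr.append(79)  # [4, -5, 1, 5, -3, 67, 79]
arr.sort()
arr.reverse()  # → [79, 67, 5, 4, 1, -3, -5]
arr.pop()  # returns -5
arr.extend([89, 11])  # [79, 67, 5, 4, 1, -3, 89, 11]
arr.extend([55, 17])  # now [79, 67, 5, 4, 1, -3, 89, 11, 55, 17]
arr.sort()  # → [-3, 1, 4, 5, 11, 17, 55, 67, 79, 89]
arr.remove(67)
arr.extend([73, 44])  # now [-3, 1, 4, 5, 11, 17, 55, 79, 89, 73, 44]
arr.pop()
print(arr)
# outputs [-3, 1, 4, 5, 11, 17, 55, 79, 89, 73]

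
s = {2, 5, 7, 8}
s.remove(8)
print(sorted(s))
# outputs [2, 5, 7]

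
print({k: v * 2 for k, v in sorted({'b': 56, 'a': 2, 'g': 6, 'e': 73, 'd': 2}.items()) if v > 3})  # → {'b': 112, 'e': 146, 'g': 12}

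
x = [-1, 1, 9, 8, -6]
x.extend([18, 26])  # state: [-1, 1, 9, 8, -6, 18, 26]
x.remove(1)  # [-1, 9, 8, -6, 18, 26]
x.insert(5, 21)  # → [-1, 9, 8, -6, 18, 21, 26]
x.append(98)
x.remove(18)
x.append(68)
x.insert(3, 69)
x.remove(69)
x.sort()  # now [-6, -1, 8, 9, 21, 26, 68, 98]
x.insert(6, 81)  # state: [-6, -1, 8, 9, 21, 26, 81, 68, 98]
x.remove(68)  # [-6, -1, 8, 9, 21, 26, 81, 98]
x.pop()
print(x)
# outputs [-6, -1, 8, 9, 21, 26, 81]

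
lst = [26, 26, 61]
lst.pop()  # 61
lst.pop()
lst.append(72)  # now [26, 72]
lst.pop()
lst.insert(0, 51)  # [51, 26]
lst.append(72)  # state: [51, 26, 72]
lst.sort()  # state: [26, 51, 72]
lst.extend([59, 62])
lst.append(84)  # [26, 51, 72, 59, 62, 84]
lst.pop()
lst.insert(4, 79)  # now [26, 51, 72, 59, 79, 62]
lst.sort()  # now [26, 51, 59, 62, 72, 79]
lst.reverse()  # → [79, 72, 62, 59, 51, 26]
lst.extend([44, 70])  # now [79, 72, 62, 59, 51, 26, 44, 70]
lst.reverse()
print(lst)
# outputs [70, 44, 26, 51, 59, 62, 72, 79]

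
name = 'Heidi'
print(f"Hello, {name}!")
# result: Hello, Heidi!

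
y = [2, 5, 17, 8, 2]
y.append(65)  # [2, 5, 17, 8, 2, 65]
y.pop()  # 65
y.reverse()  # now [2, 8, 17, 5, 2]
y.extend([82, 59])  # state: [2, 8, 17, 5, 2, 82, 59]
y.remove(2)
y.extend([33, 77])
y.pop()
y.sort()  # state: [2, 5, 8, 17, 33, 59, 82]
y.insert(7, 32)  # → [2, 5, 8, 17, 33, 59, 82, 32]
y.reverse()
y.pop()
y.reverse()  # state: [5, 8, 17, 33, 59, 82, 32]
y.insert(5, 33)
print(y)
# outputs [5, 8, 17, 33, 59, 33, 82, 32]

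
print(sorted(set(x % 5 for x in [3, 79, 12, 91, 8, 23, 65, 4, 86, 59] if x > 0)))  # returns [0, 1, 2, 3, 4]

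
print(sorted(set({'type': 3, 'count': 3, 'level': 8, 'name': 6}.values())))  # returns [3, 6, 8]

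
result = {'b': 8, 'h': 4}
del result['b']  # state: {'h': 4}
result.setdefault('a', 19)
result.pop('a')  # 19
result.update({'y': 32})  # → {'h': 4, 'y': 32}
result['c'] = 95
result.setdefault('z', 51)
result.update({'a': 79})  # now {'h': 4, 'y': 32, 'c': 95, 'z': 51, 'a': 79}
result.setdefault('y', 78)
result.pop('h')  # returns 4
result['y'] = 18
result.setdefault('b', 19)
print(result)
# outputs {'y': 18, 'c': 95, 'z': 51, 'a': 79, 'b': 19}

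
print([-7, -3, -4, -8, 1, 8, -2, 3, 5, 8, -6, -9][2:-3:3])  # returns [-4, 8, 5]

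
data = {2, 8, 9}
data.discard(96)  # {2, 8, 9}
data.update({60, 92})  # {2, 8, 9, 60, 92}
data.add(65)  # {2, 8, 9, 60, 65, 92}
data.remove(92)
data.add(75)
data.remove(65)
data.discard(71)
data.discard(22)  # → {2, 8, 9, 60, 75}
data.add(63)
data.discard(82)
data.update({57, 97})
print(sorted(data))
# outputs [2, 8, 9, 57, 60, 63, 75, 97]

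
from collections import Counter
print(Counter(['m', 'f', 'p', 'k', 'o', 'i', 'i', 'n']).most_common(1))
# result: [('i', 2)]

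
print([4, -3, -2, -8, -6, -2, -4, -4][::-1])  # [-4, -4, -2, -6, -8, -2, -3, 4]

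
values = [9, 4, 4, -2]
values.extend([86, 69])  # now [9, 4, 4, -2, 86, 69]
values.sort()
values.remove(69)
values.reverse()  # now [86, 9, 4, 4, -2]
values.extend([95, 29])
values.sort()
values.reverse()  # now [95, 86, 29, 9, 4, 4, -2]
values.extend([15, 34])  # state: [95, 86, 29, 9, 4, 4, -2, 15, 34]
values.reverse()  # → [34, 15, -2, 4, 4, 9, 29, 86, 95]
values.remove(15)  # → [34, -2, 4, 4, 9, 29, 86, 95]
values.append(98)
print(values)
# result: [34, -2, 4, 4, 9, 29, 86, 95, 98]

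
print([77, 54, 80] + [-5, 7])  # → [77, 54, 80, -5, 7]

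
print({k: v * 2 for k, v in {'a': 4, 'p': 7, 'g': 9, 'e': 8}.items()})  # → {'a': 8, 'p': 14, 'g': 18, 'e': 16}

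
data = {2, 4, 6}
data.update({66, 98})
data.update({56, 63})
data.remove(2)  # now {4, 6, 56, 63, 66, 98}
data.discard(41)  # {4, 6, 56, 63, 66, 98}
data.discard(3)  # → {4, 6, 56, 63, 66, 98}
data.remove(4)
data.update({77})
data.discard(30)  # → {6, 56, 63, 66, 77, 98}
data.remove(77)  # {6, 56, 63, 66, 98}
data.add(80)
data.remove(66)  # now {6, 56, 63, 80, 98}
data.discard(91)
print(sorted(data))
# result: [6, 56, 63, 80, 98]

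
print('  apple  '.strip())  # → apple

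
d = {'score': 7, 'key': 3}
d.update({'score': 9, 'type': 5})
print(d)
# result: {'score': 9, 'key': 3, 'type': 5}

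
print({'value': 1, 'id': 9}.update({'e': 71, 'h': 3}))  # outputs None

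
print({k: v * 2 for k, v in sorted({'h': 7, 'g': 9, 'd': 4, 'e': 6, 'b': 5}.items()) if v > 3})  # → {'b': 10, 'd': 8, 'e': 12, 'g': 18, 'h': 14}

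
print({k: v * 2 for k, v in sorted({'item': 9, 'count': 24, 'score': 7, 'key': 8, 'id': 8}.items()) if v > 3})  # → {'count': 48, 'id': 16, 'item': 18, 'key': 16, 'score': 14}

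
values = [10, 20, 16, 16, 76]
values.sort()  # [10, 16, 16, 20, 76]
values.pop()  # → 76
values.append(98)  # [10, 16, 16, 20, 98]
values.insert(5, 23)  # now [10, 16, 16, 20, 98, 23]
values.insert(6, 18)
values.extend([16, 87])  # [10, 16, 16, 20, 98, 23, 18, 16, 87]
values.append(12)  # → [10, 16, 16, 20, 98, 23, 18, 16, 87, 12]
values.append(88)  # [10, 16, 16, 20, 98, 23, 18, 16, 87, 12, 88]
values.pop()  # 88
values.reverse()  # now [12, 87, 16, 18, 23, 98, 20, 16, 16, 10]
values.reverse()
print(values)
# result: [10, 16, 16, 20, 98, 23, 18, 16, 87, 12]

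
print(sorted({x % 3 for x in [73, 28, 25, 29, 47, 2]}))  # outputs [1, 2]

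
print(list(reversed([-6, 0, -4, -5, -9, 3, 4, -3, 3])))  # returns [3, -3, 4, 3, -9, -5, -4, 0, -6]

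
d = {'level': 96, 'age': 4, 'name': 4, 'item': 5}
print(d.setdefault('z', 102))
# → 102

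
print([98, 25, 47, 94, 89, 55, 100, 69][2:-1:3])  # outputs [47, 55]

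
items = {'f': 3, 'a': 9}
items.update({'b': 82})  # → {'f': 3, 'a': 9, 'b': 82}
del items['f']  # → {'a': 9, 'b': 82}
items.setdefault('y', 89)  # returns 89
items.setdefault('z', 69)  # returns 69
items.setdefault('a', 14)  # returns 9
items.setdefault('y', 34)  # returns 89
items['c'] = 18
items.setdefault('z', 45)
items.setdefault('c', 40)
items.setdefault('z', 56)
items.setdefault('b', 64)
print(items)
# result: {'a': 9, 'b': 82, 'y': 89, 'z': 69, 'c': 18}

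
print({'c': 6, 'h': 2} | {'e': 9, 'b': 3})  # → {'c': 6, 'h': 2, 'e': 9, 'b': 3}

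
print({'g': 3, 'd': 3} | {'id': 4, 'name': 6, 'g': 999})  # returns {'g': 999, 'd': 3, 'id': 4, 'name': 6}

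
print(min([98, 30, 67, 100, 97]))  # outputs 30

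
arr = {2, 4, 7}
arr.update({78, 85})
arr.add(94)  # {2, 4, 7, 78, 85, 94}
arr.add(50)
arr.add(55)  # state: {2, 4, 7, 50, 55, 78, 85, 94}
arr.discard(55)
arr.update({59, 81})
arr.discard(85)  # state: {2, 4, 7, 50, 59, 78, 81, 94}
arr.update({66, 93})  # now {2, 4, 7, 50, 59, 66, 78, 81, 93, 94}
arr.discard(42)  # {2, 4, 7, 50, 59, 66, 78, 81, 93, 94}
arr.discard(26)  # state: {2, 4, 7, 50, 59, 66, 78, 81, 93, 94}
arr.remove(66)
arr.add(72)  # {2, 4, 7, 50, 59, 72, 78, 81, 93, 94}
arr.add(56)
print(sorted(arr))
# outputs [2, 4, 7, 50, 56, 59, 72, 78, 81, 93, 94]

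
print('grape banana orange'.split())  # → ['grape', 'banana', 'orange']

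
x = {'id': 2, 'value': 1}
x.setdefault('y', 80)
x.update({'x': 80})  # {'id': 2, 'value': 1, 'y': 80, 'x': 80}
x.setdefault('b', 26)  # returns 26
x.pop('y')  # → 80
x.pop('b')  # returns 26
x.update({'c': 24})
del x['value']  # {'id': 2, 'x': 80, 'c': 24}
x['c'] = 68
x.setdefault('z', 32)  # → 32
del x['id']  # {'x': 80, 'c': 68, 'z': 32}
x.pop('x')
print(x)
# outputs {'c': 68, 'z': 32}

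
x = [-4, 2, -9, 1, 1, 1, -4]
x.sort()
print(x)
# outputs [-9, -4, -4, 1, 1, 1, 2]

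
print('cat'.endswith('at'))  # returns True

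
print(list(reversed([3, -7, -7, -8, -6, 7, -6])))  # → [-6, 7, -6, -8, -7, -7, 3]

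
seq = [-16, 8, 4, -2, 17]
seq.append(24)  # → [-16, 8, 4, -2, 17, 24]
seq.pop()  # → 24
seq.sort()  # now [-16, -2, 4, 8, 17]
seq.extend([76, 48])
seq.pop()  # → 48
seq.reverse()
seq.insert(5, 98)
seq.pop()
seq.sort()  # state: [-2, 4, 8, 17, 76, 98]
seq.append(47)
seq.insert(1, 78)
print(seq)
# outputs [-2, 78, 4, 8, 17, 76, 98, 47]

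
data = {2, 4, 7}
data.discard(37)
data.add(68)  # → {2, 4, 7, 68}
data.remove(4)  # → {2, 7, 68}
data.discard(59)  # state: {2, 7, 68}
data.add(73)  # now {2, 7, 68, 73}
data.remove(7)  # {2, 68, 73}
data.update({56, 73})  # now {2, 56, 68, 73}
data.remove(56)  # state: {2, 68, 73}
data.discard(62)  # {2, 68, 73}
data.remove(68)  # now {2, 73}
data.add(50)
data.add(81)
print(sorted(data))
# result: [2, 50, 73, 81]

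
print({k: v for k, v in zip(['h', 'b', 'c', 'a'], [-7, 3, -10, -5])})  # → {'h': -7, 'b': 3, 'c': -10, 'a': -5}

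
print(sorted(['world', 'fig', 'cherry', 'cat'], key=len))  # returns ['fig', 'cat', 'world', 'cherry']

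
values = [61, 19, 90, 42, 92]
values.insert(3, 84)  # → [61, 19, 90, 84, 42, 92]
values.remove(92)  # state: [61, 19, 90, 84, 42]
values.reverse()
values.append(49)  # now [42, 84, 90, 19, 61, 49]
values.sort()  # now [19, 42, 49, 61, 84, 90]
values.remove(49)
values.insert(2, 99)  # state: [19, 42, 99, 61, 84, 90]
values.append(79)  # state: [19, 42, 99, 61, 84, 90, 79]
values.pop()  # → 79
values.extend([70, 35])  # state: [19, 42, 99, 61, 84, 90, 70, 35]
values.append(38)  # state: [19, 42, 99, 61, 84, 90, 70, 35, 38]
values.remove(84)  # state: [19, 42, 99, 61, 90, 70, 35, 38]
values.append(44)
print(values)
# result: [19, 42, 99, 61, 90, 70, 35, 38, 44]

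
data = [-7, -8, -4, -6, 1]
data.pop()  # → 1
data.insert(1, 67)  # [-7, 67, -8, -4, -6]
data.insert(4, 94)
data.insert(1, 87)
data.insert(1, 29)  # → [-7, 29, 87, 67, -8, -4, 94, -6]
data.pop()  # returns -6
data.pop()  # 94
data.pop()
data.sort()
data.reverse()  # [87, 67, 29, -7, -8]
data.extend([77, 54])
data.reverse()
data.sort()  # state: [-8, -7, 29, 54, 67, 77, 87]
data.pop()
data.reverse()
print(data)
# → [77, 67, 54, 29, -7, -8]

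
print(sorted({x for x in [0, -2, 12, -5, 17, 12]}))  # [-5, -2, 0, 12, 17]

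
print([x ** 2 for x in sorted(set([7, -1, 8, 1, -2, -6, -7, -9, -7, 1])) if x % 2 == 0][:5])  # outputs [36, 4, 64]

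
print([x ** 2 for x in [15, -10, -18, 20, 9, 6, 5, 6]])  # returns [225, 100, 324, 400, 81, 36, 25, 36]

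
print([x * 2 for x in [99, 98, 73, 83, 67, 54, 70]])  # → [198, 196, 146, 166, 134, 108, 140]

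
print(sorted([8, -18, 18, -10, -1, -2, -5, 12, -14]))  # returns [-18, -14, -10, -5, -2, -1, 8, 12, 18]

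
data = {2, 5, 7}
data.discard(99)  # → {2, 5, 7}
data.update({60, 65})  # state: {2, 5, 7, 60, 65}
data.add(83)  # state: {2, 5, 7, 60, 65, 83}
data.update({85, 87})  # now {2, 5, 7, 60, 65, 83, 85, 87}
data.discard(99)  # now {2, 5, 7, 60, 65, 83, 85, 87}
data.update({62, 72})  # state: {2, 5, 7, 60, 62, 65, 72, 83, 85, 87}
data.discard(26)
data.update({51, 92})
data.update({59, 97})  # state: {2, 5, 7, 51, 59, 60, 62, 65, 72, 83, 85, 87, 92, 97}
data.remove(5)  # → {2, 7, 51, 59, 60, 62, 65, 72, 83, 85, 87, 92, 97}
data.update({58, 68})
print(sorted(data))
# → [2, 7, 51, 58, 59, 60, 62, 65, 68, 72, 83, 85, 87, 92, 97]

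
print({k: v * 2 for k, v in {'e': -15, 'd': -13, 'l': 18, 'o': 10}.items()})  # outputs {'e': -30, 'd': -26, 'l': 36, 'o': 20}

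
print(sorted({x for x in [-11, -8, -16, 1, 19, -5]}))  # [-16, -11, -8, -5, 1, 19]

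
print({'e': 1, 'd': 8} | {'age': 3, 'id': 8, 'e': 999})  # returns {'e': 999, 'd': 8, 'age': 3, 'id': 8}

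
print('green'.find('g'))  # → 0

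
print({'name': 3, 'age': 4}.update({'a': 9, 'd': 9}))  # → None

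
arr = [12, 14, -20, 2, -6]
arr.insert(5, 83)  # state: [12, 14, -20, 2, -6, 83]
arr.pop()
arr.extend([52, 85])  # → [12, 14, -20, 2, -6, 52, 85]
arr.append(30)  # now [12, 14, -20, 2, -6, 52, 85, 30]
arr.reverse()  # [30, 85, 52, -6, 2, -20, 14, 12]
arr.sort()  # [-20, -6, 2, 12, 14, 30, 52, 85]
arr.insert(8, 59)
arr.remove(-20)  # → [-6, 2, 12, 14, 30, 52, 85, 59]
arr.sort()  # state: [-6, 2, 12, 14, 30, 52, 59, 85]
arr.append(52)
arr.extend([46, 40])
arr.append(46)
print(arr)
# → [-6, 2, 12, 14, 30, 52, 59, 85, 52, 46, 40, 46]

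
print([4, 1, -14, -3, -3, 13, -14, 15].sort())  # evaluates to None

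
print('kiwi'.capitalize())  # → Kiwi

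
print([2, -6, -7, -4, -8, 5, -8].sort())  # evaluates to None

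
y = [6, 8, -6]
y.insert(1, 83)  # [6, 83, 8, -6]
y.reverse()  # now [-6, 8, 83, 6]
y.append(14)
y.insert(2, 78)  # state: [-6, 8, 78, 83, 6, 14]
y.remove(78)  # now [-6, 8, 83, 6, 14]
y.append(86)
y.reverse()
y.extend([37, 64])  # [86, 14, 6, 83, 8, -6, 37, 64]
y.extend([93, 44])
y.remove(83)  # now [86, 14, 6, 8, -6, 37, 64, 93, 44]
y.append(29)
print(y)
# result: [86, 14, 6, 8, -6, 37, 64, 93, 44, 29]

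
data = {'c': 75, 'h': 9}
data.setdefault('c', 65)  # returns 75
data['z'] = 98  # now {'c': 75, 'h': 9, 'z': 98}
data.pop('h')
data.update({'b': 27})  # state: {'c': 75, 'z': 98, 'b': 27}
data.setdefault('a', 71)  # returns 71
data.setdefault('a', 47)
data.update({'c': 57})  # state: {'c': 57, 'z': 98, 'b': 27, 'a': 71}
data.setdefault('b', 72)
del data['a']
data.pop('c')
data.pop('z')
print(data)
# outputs {'b': 27}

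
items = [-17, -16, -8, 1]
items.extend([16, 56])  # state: [-17, -16, -8, 1, 16, 56]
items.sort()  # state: [-17, -16, -8, 1, 16, 56]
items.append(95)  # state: [-17, -16, -8, 1, 16, 56, 95]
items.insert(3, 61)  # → [-17, -16, -8, 61, 1, 16, 56, 95]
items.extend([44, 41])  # [-17, -16, -8, 61, 1, 16, 56, 95, 44, 41]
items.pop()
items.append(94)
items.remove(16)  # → [-17, -16, -8, 61, 1, 56, 95, 44, 94]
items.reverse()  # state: [94, 44, 95, 56, 1, 61, -8, -16, -17]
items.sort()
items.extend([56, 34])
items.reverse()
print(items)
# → [34, 56, 95, 94, 61, 56, 44, 1, -8, -16, -17]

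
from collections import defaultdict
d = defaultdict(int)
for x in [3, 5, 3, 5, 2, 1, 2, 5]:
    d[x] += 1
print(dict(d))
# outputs {3: 2, 5: 3, 2: 2, 1: 1}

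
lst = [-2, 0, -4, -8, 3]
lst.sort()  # [-8, -4, -2, 0, 3]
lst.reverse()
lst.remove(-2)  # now [3, 0, -4, -8]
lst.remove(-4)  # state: [3, 0, -8]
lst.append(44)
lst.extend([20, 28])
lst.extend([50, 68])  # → [3, 0, -8, 44, 20, 28, 50, 68]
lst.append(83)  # [3, 0, -8, 44, 20, 28, 50, 68, 83]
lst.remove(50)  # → [3, 0, -8, 44, 20, 28, 68, 83]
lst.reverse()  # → [83, 68, 28, 20, 44, -8, 0, 3]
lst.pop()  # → 3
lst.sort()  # [-8, 0, 20, 28, 44, 68, 83]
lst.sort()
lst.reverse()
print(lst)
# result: [83, 68, 44, 28, 20, 0, -8]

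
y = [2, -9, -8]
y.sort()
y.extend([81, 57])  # [-9, -8, 2, 81, 57]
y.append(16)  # [-9, -8, 2, 81, 57, 16]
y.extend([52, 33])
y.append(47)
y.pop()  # 47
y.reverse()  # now [33, 52, 16, 57, 81, 2, -8, -9]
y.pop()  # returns -9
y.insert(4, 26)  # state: [33, 52, 16, 57, 26, 81, 2, -8]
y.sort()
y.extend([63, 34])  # [-8, 2, 16, 26, 33, 52, 57, 81, 63, 34]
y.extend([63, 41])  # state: [-8, 2, 16, 26, 33, 52, 57, 81, 63, 34, 63, 41]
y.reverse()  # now [41, 63, 34, 63, 81, 57, 52, 33, 26, 16, 2, -8]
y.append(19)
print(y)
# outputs [41, 63, 34, 63, 81, 57, 52, 33, 26, 16, 2, -8, 19]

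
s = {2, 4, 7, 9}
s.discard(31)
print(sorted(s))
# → [2, 4, 7, 9]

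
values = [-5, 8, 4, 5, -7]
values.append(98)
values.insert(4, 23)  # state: [-5, 8, 4, 5, 23, -7, 98]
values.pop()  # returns 98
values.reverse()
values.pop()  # -5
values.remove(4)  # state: [-7, 23, 5, 8]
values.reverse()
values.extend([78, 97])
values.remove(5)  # [8, 23, -7, 78, 97]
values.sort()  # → [-7, 8, 23, 78, 97]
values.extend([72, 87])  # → [-7, 8, 23, 78, 97, 72, 87]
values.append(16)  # [-7, 8, 23, 78, 97, 72, 87, 16]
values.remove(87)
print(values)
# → [-7, 8, 23, 78, 97, 72, 16]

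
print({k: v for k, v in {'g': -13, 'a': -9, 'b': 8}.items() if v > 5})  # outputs {'b': 8}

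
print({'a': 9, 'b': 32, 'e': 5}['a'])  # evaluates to 9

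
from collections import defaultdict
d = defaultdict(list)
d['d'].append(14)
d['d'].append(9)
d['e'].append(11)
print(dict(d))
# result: {'d': [14, 9], 'e': [11]}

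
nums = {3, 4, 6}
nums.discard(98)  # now {3, 4, 6}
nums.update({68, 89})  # {3, 4, 6, 68, 89}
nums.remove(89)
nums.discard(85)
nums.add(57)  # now {3, 4, 6, 57, 68}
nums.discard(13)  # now {3, 4, 6, 57, 68}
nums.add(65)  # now {3, 4, 6, 57, 65, 68}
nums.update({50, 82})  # {3, 4, 6, 50, 57, 65, 68, 82}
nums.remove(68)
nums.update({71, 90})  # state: {3, 4, 6, 50, 57, 65, 71, 82, 90}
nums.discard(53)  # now {3, 4, 6, 50, 57, 65, 71, 82, 90}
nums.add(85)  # {3, 4, 6, 50, 57, 65, 71, 82, 85, 90}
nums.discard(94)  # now {3, 4, 6, 50, 57, 65, 71, 82, 85, 90}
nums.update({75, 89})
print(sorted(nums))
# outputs [3, 4, 6, 50, 57, 65, 71, 75, 82, 85, 89, 90]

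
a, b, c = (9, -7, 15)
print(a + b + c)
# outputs 17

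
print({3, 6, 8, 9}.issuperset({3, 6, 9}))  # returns True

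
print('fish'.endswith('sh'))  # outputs True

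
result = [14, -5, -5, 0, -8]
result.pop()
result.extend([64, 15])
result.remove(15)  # [14, -5, -5, 0, 64]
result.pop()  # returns 64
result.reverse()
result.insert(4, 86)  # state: [0, -5, -5, 14, 86]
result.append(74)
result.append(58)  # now [0, -5, -5, 14, 86, 74, 58]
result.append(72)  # [0, -5, -5, 14, 86, 74, 58, 72]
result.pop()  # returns 72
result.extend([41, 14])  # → [0, -5, -5, 14, 86, 74, 58, 41, 14]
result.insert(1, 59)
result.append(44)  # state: [0, 59, -5, -5, 14, 86, 74, 58, 41, 14, 44]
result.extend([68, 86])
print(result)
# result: [0, 59, -5, -5, 14, 86, 74, 58, 41, 14, 44, 68, 86]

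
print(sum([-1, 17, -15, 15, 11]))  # 27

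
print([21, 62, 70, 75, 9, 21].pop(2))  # 70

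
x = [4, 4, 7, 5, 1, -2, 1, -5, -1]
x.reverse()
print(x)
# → [-1, -5, 1, -2, 1, 5, 7, 4, 4]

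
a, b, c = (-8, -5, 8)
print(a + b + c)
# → -5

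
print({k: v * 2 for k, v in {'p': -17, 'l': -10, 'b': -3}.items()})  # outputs {'p': -34, 'l': -20, 'b': -6}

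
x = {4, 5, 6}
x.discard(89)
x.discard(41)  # {4, 5, 6}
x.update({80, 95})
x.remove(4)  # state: {5, 6, 80, 95}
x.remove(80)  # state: {5, 6, 95}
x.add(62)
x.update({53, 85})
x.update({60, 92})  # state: {5, 6, 53, 60, 62, 85, 92, 95}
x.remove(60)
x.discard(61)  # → {5, 6, 53, 62, 85, 92, 95}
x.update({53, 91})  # {5, 6, 53, 62, 85, 91, 92, 95}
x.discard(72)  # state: {5, 6, 53, 62, 85, 91, 92, 95}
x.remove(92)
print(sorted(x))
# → [5, 6, 53, 62, 85, 91, 95]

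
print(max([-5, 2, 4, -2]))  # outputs 4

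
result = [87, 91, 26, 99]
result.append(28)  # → [87, 91, 26, 99, 28]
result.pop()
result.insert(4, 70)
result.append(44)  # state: [87, 91, 26, 99, 70, 44]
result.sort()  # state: [26, 44, 70, 87, 91, 99]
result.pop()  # 99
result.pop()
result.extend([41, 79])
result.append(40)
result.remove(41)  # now [26, 44, 70, 87, 79, 40]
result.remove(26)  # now [44, 70, 87, 79, 40]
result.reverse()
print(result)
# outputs [40, 79, 87, 70, 44]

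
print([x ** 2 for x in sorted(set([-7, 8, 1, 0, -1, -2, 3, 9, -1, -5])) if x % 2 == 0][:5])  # [4, 0, 64]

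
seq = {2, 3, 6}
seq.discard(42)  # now {2, 3, 6}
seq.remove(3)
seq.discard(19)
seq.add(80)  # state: {2, 6, 80}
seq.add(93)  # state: {2, 6, 80, 93}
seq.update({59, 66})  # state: {2, 6, 59, 66, 80, 93}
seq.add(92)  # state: {2, 6, 59, 66, 80, 92, 93}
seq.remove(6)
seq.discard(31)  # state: {2, 59, 66, 80, 92, 93}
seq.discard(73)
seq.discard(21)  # {2, 59, 66, 80, 92, 93}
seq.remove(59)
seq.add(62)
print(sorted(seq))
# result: [2, 62, 66, 80, 92, 93]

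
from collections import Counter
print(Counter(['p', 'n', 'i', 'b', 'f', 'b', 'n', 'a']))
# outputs Counter({'n': 2, 'b': 2, 'p': 1, 'i': 1, 'f': 1, 'a': 1})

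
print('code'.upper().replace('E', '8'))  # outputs COD8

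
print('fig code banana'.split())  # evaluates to ['fig', 'code', 'banana']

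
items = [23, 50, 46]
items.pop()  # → 46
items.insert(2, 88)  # [23, 50, 88]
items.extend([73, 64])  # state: [23, 50, 88, 73, 64]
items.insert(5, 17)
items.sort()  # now [17, 23, 50, 64, 73, 88]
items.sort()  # [17, 23, 50, 64, 73, 88]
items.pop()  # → 88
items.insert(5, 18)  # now [17, 23, 50, 64, 73, 18]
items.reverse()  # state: [18, 73, 64, 50, 23, 17]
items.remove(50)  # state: [18, 73, 64, 23, 17]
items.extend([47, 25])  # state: [18, 73, 64, 23, 17, 47, 25]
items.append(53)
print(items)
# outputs [18, 73, 64, 23, 17, 47, 25, 53]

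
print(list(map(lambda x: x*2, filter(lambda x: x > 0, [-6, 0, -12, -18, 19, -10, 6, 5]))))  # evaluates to [38, 12, 10]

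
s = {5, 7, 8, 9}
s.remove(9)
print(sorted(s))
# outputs [5, 7, 8]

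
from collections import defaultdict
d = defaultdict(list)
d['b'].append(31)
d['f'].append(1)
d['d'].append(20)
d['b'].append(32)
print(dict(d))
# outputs {'b': [31, 32], 'f': [1], 'd': [20]}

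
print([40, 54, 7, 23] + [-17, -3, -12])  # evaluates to [40, 54, 7, 23, -17, -3, -12]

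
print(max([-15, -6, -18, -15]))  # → -6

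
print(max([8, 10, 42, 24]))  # 42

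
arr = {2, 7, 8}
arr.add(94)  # {2, 7, 8, 94}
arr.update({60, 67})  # {2, 7, 8, 60, 67, 94}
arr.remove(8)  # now {2, 7, 60, 67, 94}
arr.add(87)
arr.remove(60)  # {2, 7, 67, 87, 94}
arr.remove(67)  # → {2, 7, 87, 94}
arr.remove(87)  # {2, 7, 94}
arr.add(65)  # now {2, 7, 65, 94}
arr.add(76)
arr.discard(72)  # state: {2, 7, 65, 76, 94}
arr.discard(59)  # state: {2, 7, 65, 76, 94}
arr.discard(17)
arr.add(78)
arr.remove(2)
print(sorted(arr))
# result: [7, 65, 76, 78, 94]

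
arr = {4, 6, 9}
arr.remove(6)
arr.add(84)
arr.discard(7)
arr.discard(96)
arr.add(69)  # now {4, 9, 69, 84}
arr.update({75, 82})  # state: {4, 9, 69, 75, 82, 84}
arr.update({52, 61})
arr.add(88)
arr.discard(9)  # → {4, 52, 61, 69, 75, 82, 84, 88}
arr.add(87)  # {4, 52, 61, 69, 75, 82, 84, 87, 88}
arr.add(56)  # {4, 52, 56, 61, 69, 75, 82, 84, 87, 88}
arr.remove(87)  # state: {4, 52, 56, 61, 69, 75, 82, 84, 88}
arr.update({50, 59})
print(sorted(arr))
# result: [4, 50, 52, 56, 59, 61, 69, 75, 82, 84, 88]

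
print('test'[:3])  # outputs tes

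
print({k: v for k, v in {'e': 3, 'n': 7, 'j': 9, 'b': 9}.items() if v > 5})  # {'n': 7, 'j': 9, 'b': 9}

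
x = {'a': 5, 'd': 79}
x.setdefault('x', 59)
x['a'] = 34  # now {'a': 34, 'd': 79, 'x': 59}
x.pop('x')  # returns 59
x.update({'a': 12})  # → {'a': 12, 'd': 79}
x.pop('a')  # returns 12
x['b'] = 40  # {'d': 79, 'b': 40}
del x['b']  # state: {'d': 79}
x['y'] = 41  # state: {'d': 79, 'y': 41}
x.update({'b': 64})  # {'d': 79, 'y': 41, 'b': 64}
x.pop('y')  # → 41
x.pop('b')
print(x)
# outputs {'d': 79}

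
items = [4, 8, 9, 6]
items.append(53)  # [4, 8, 9, 6, 53]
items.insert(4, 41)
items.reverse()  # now [53, 41, 6, 9, 8, 4]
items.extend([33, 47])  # [53, 41, 6, 9, 8, 4, 33, 47]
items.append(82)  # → [53, 41, 6, 9, 8, 4, 33, 47, 82]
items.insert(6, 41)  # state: [53, 41, 6, 9, 8, 4, 41, 33, 47, 82]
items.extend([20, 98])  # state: [53, 41, 6, 9, 8, 4, 41, 33, 47, 82, 20, 98]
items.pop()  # 98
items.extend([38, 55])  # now [53, 41, 6, 9, 8, 4, 41, 33, 47, 82, 20, 38, 55]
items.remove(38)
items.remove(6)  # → [53, 41, 9, 8, 4, 41, 33, 47, 82, 20, 55]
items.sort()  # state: [4, 8, 9, 20, 33, 41, 41, 47, 53, 55, 82]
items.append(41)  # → [4, 8, 9, 20, 33, 41, 41, 47, 53, 55, 82, 41]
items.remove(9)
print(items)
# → [4, 8, 20, 33, 41, 41, 47, 53, 55, 82, 41]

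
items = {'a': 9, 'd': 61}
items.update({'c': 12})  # {'a': 9, 'd': 61, 'c': 12}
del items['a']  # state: {'d': 61, 'c': 12}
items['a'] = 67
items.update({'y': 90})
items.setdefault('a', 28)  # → 67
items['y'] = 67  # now {'d': 61, 'c': 12, 'a': 67, 'y': 67}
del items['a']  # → {'d': 61, 'c': 12, 'y': 67}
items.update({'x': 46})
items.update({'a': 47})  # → {'d': 61, 'c': 12, 'y': 67, 'x': 46, 'a': 47}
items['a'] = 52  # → {'d': 61, 'c': 12, 'y': 67, 'x': 46, 'a': 52}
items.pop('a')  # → 52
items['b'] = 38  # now {'d': 61, 'c': 12, 'y': 67, 'x': 46, 'b': 38}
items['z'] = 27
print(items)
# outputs {'d': 61, 'c': 12, 'y': 67, 'x': 46, 'b': 38, 'z': 27}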